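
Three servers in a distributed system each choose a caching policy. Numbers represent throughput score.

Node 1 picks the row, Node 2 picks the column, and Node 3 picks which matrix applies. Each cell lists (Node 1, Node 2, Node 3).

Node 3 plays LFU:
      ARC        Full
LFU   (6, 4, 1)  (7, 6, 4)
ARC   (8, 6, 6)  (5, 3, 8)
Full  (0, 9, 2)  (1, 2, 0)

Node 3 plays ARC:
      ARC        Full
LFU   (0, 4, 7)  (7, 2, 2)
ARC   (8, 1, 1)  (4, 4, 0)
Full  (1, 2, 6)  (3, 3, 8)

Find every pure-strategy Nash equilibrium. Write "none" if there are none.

Pure-strategy Nash equilibria: (LFU, Full, LFU), (ARC, ARC, LFU)

(LFU, ARC, LFU): Node 1 can switch to ARC (6 → 8). Not NE.
(LFU, ARC, ARC): Node 1 can switch to ARC (0 → 8). Not NE.
(LFU, Full, LFU): Node 1 gets 7, best alternative 5; Node 2 gets 6, best alternative 4; Node 3 gets 4, best alternative 2. No profitable deviation — NE.
(LFU, Full, ARC): Node 2 can switch to ARC (2 → 4). Not NE.
(ARC, ARC, LFU): Node 1 gets 8, best alternative 6; Node 2 gets 6, best alternative 3; Node 3 gets 6, best alternative 1. No profitable deviation — NE.
(ARC, ARC, ARC): Node 2 can switch to Full (1 → 4). Not NE.
(ARC, Full, LFU): Node 1 can switch to LFU (5 → 7). Not NE.
(ARC, Full, ARC): Node 1 can switch to LFU (4 → 7). Not NE.
(Full, ARC, LFU): Node 1 can switch to LFU (0 → 6). Not NE.
(Full, ARC, ARC): Node 1 can switch to ARC (1 → 8). Not NE.
(Full, Full, LFU): Node 1 can switch to LFU (1 → 7). Not NE.
(Full, Full, ARC): Node 1 can switch to LFU (3 → 7). Not NE.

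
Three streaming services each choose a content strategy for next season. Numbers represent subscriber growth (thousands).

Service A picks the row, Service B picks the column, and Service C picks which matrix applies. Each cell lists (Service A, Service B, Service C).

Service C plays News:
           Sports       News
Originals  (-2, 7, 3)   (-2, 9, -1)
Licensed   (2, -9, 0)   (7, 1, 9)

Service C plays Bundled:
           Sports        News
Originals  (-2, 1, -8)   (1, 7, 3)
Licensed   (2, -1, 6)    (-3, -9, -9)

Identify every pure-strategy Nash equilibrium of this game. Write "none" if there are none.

Service A against (Sports, News): payoffs -2, 2 → best response Licensed.
Service A against (Sports, Bundled): payoffs -2, 2 → best response Licensed.
Service A against (News, News): payoffs -2, 7 → best response Licensed.
Service A against (News, Bundled): payoffs 1, -3 → best response Originals.
Service B against (Originals, News): payoffs 7, 9 → best response News.
Service B against (Originals, Bundled): payoffs 1, 7 → best response News.
Service B against (Licensed, News): payoffs -9, 1 → best response News.
Service B against (Licensed, Bundled): payoffs -1, -9 → best response Sports.
Service C against (Originals, Sports): payoffs 3, -8 → best response News.
Service C against (Originals, News): payoffs -1, 3 → best response Bundled.
Service C against (Licensed, Sports): payoffs 0, 6 → best response Bundled.
Service C against (Licensed, News): payoffs 9, -9 → best response News.
Mutual best responses: (Originals, News, Bundled); (Licensed, Sports, Bundled); (Licensed, News, News).

Pure-strategy Nash equilibria: (Originals, News, Bundled) and (Licensed, Sports, Bundled) and (Licensed, News, News)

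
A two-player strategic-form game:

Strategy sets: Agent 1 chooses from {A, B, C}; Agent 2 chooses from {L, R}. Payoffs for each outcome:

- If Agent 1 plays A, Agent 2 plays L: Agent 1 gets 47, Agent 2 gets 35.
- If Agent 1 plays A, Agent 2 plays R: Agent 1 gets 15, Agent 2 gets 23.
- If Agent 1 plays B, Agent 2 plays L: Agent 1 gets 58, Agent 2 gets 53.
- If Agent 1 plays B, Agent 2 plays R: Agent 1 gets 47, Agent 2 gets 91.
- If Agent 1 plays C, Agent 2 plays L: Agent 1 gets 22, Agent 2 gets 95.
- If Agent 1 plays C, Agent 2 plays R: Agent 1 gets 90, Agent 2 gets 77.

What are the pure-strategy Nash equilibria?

For each player, find the best response to each opponent profile; mutual best responses are the pure NE.
Agent 1 against L: payoffs 47, 58, 22 → best response B.
Agent 1 against R: payoffs 15, 47, 90 → best response C.
Agent 2 against A: payoffs 35, 23 → best response L.
Agent 2 against B: payoffs 53, 91 → best response R.
Agent 2 against C: payoffs 95, 77 → best response L.
No profile is a mutual best response for all players.

There is no pure-strategy Nash equilibrium.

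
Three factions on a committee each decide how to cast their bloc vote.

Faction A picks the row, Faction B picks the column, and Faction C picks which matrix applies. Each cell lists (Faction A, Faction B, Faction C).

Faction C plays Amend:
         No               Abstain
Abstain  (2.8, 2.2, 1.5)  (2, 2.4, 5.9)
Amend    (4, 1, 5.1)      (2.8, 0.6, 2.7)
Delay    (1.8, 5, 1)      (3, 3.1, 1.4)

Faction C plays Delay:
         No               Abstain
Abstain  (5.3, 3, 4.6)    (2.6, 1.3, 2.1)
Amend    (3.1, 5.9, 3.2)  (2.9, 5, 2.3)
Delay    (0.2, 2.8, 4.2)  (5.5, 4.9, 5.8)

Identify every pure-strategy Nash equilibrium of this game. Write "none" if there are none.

Pure-strategy Nash equilibria: (Abstain, No, Delay) and (Amend, No, Amend) and (Delay, Abstain, Delay)

Faction A against (No, Amend): payoffs 2.8, 4, 1.8 → best response Amend.
Faction A against (No, Delay): payoffs 5.3, 3.1, 0.2 → best response Abstain.
Faction A against (Abstain, Amend): payoffs 2, 2.8, 3 → best response Delay.
Faction A against (Abstain, Delay): payoffs 2.6, 2.9, 5.5 → best response Delay.
Faction B against (Abstain, Amend): payoffs 2.2, 2.4 → best response Abstain.
Faction B against (Abstain, Delay): payoffs 3, 1.3 → best response No.
Faction B against (Amend, Amend): payoffs 1, 0.6 → best response No.
Faction B against (Amend, Delay): payoffs 5.9, 5 → best response No.
Faction B against (Delay, Amend): payoffs 5, 3.1 → best response No.
Faction B against (Delay, Delay): payoffs 2.8, 4.9 → best response Abstain.
Faction C against (Abstain, No): payoffs 1.5, 4.6 → best response Delay.
Faction C against (Abstain, Abstain): payoffs 5.9, 2.1 → best response Amend.
Faction C against (Amend, No): payoffs 5.1, 3.2 → best response Amend.
Faction C against (Amend, Abstain): payoffs 2.7, 2.3 → best response Amend.
Faction C against (Delay, No): payoffs 1, 4.2 → best response Delay.
Faction C against (Delay, Abstain): payoffs 1.4, 5.8 → best response Delay.
Mutual best responses: (Abstain, No, Delay); (Amend, No, Amend); (Delay, Abstain, Delay).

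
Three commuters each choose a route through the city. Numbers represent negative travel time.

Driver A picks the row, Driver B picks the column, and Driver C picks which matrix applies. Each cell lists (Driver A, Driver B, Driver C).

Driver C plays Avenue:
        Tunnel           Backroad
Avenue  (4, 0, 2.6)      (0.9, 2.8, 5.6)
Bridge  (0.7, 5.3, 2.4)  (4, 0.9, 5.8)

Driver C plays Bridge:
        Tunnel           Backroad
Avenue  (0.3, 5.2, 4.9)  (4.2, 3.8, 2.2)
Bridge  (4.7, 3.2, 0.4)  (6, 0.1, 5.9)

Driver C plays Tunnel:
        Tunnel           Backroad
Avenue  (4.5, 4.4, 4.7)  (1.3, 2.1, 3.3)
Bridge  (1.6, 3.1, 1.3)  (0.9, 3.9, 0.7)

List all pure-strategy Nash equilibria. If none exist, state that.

No pure-strategy Nash equilibrium.

(Avenue, Tunnel, Avenue): Driver B can switch to Backroad (0 → 2.8). Not NE.
(Avenue, Tunnel, Bridge): Driver A can switch to Bridge (0.3 → 4.7). Not NE.
(Avenue, Tunnel, Tunnel): Driver C can switch to Bridge (4.7 → 4.9). Not NE.
(Avenue, Backroad, Avenue): Driver A can switch to Bridge (0.9 → 4). Not NE.
(Avenue, Backroad, Bridge): Driver A can switch to Bridge (4.2 → 6). Not NE.
(Avenue, Backroad, Tunnel): Driver B can switch to Tunnel (2.1 → 4.4). Not NE.
(Bridge, Tunnel, Avenue): Driver A can switch to Avenue (0.7 → 4). Not NE.
(Bridge, Tunnel, Bridge): Driver C can switch to Avenue (0.4 → 2.4). Not NE.
(The remaining 4 profiles each have a profitable deviation by the same check.)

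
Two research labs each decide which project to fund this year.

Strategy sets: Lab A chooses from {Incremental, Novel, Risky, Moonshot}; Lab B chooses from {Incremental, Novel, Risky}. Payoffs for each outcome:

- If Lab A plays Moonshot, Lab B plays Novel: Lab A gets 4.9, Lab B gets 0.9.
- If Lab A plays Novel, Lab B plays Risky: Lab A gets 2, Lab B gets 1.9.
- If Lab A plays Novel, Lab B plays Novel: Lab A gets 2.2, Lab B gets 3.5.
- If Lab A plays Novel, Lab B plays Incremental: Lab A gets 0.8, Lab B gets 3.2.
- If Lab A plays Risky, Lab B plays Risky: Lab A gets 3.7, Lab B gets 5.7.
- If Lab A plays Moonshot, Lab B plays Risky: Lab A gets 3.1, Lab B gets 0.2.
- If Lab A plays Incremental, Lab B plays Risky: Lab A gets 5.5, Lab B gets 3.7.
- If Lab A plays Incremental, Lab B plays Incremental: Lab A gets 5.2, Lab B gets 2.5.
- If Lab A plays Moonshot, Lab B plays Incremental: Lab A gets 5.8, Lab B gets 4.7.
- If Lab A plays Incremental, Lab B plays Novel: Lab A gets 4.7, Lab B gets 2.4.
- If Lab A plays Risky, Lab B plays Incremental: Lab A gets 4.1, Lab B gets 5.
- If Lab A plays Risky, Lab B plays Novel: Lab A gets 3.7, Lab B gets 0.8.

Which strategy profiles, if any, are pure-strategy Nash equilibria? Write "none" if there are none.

(Incremental, Risky) and (Moonshot, Incremental)

Lab A against Incremental: payoffs 5.2, 0.8, 4.1, 5.8 → best response Moonshot.
Lab A against Novel: payoffs 4.7, 2.2, 3.7, 4.9 → best response Moonshot.
Lab A against Risky: payoffs 5.5, 2, 3.7, 3.1 → best response Incremental.
Lab B against Incremental: payoffs 2.5, 2.4, 3.7 → best response Risky.
Lab B against Novel: payoffs 3.2, 3.5, 1.9 → best response Novel.
Lab B against Risky: payoffs 5, 0.8, 5.7 → best response Risky.
Lab B against Moonshot: payoffs 4.7, 0.9, 0.2 → best response Incremental.
Mutual best responses: (Incremental, Risky); (Moonshot, Incremental).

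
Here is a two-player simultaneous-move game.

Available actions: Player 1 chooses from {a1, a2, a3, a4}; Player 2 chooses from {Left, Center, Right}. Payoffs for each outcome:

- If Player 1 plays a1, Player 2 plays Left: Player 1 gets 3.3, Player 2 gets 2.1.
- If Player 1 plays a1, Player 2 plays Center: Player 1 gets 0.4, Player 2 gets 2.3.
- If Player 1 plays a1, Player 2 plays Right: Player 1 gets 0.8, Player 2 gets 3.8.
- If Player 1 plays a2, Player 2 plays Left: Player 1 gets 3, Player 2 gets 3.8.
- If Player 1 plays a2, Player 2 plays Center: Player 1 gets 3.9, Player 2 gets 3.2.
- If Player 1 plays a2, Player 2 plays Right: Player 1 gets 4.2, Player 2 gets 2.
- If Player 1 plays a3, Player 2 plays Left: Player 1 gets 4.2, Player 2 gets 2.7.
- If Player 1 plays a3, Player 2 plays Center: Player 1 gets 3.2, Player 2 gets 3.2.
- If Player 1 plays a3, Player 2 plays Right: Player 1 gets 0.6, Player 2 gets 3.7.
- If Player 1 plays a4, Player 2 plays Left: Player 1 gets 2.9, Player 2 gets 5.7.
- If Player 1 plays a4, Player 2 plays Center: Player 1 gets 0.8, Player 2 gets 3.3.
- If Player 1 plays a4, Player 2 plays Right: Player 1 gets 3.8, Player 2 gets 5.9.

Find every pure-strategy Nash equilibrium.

There is no pure-strategy Nash equilibrium.

Mark each player's best response to every combination of opponents' strategies; a profile where every player is best-responding is a pure Nash equilibrium.
Player 1 against Left: payoffs 3.3, 3, 4.2, 2.9 → best response a3.
Player 1 against Center: payoffs 0.4, 3.9, 3.2, 0.8 → best response a2.
Player 1 against Right: payoffs 0.8, 4.2, 0.6, 3.8 → best response a2.
Player 2 against a1: payoffs 2.1, 2.3, 3.8 → best response Right.
Player 2 against a2: payoffs 3.8, 3.2, 2 → best response Left.
Player 2 against a3: payoffs 2.7, 3.2, 3.7 → best response Right.
Player 2 against a4: payoffs 5.7, 3.3, 5.9 → best response Right.
No profile is a mutual best response for all players.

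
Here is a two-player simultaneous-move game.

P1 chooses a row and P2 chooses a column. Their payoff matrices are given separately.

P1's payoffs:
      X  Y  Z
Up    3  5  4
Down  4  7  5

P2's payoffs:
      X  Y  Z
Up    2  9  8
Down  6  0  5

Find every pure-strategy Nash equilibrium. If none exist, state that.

The unique pure-strategy Nash equilibrium is (Down, X).

P1 against X: payoffs 3, 4 → best response Down.
P1 against Y: payoffs 5, 7 → best response Down.
P1 against Z: payoffs 4, 5 → best response Down.
P2 against Up: payoffs 2, 9, 8 → best response Y.
P2 against Down: payoffs 6, 0, 5 → best response X.
Mutual best responses: (Down, X).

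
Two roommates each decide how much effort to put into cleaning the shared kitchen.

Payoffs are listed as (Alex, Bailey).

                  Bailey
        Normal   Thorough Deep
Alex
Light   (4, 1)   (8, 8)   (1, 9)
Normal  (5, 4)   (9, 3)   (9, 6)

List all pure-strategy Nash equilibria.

Alex against Normal: payoffs 4, 5 → best response Normal.
Alex against Thorough: payoffs 8, 9 → best response Normal.
Alex against Deep: payoffs 1, 9 → best response Normal.
Bailey against Light: payoffs 1, 8, 9 → best response Deep.
Bailey against Normal: payoffs 4, 3, 6 → best response Deep.
Mutual best responses: (Normal, Deep).

The unique pure-strategy Nash equilibrium is (Normal, Deep).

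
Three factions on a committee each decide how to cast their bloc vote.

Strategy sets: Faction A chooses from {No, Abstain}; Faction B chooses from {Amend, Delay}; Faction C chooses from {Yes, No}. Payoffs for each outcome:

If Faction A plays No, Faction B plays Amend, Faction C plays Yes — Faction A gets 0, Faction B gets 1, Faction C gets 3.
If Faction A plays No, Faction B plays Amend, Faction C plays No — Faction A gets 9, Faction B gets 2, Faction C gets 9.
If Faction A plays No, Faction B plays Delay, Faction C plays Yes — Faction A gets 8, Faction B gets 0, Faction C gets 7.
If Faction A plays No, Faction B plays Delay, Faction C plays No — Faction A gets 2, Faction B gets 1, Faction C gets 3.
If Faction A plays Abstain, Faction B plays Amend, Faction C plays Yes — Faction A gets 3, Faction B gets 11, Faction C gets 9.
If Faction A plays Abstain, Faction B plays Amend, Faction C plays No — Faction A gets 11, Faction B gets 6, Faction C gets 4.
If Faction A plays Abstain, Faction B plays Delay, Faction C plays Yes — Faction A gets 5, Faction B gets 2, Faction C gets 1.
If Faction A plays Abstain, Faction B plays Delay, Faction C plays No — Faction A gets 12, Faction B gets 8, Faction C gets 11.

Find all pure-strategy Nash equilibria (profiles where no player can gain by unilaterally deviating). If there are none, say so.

(Abstain, Amend, Yes) and (Abstain, Delay, No)

Faction A against (Amend, Yes): payoffs 0, 3 → best response Abstain.
Faction A against (Amend, No): payoffs 9, 11 → best response Abstain.
Faction A against (Delay, Yes): payoffs 8, 5 → best response No.
Faction A against (Delay, No): payoffs 2, 12 → best response Abstain.
Faction B against (No, Yes): payoffs 1, 0 → best response Amend.
Faction B against (No, No): payoffs 2, 1 → best response Amend.
Faction B against (Abstain, Yes): payoffs 11, 2 → best response Amend.
Faction B against (Abstain, No): payoffs 6, 8 → best response Delay.
Faction C against (No, Amend): payoffs 3, 9 → best response No.
Faction C against (No, Delay): payoffs 7, 3 → best response Yes.
Faction C against (Abstain, Amend): payoffs 9, 4 → best response Yes.
Faction C against (Abstain, Delay): payoffs 1, 11 → best response No.
Mutual best responses: (Abstain, Amend, Yes); (Abstain, Delay, No).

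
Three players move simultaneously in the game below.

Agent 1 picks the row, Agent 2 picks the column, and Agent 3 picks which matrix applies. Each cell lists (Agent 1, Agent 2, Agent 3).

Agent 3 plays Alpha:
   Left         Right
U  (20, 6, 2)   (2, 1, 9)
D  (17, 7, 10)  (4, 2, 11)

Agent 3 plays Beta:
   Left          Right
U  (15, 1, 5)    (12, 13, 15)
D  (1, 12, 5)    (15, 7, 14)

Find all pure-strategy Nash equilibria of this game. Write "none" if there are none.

none

(U, Left, Alpha): Agent 3 can switch to Beta (2 → 5). Not NE.
(U, Left, Beta): Agent 2 can switch to Right (1 → 13). Not NE.
(U, Right, Alpha): Agent 1 can switch to D (2 → 4). Not NE.
(U, Right, Beta): Agent 1 can switch to D (12 → 15). Not NE.
(D, Left, Alpha): Agent 1 can switch to U (17 → 20). Not NE.
(D, Left, Beta): Agent 1 can switch to U (1 → 15). Not NE.
(The remaining 2 profiles each have a profitable deviation by the same check.)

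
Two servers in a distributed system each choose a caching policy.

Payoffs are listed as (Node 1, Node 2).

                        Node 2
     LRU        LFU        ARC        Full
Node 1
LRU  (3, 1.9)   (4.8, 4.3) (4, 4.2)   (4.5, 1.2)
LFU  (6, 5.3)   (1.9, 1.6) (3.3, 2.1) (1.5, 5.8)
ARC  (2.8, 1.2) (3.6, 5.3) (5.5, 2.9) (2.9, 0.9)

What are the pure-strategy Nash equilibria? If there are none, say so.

For each strategy profile, look for a profitable unilateral deviation.
(LRU, LRU): Node 1 can switch to LFU (3 → 6). Not NE.
(LRU, LFU): Node 1 gets 4.8, best alternative 3.6; Node 2 gets 4.3, best alternative 4.2. No profitable deviation — NE.
(LRU, ARC): Node 1 can switch to ARC (4 → 5.5). Not NE.
(LRU, Full): Node 2 can switch to LRU (1.2 → 1.9). Not NE.
(LFU, LRU): Node 2 can switch to Full (5.3 → 5.8). Not NE.
(LFU, LFU): Node 1 can switch to LRU (1.9 → 4.8). Not NE.
(LFU, ARC): Node 1 can switch to LRU (3.3 → 4). Not NE.
(LFU, Full): Node 1 can switch to LRU (1.5 → 4.5). Not NE.
(ARC, LRU): Node 1 can switch to LRU (2.8 → 3). Not NE.
(ARC, LFU): Node 1 can switch to LRU (3.6 → 4.8). Not NE.
(ARC, ARC): Node 2 can switch to LFU (2.9 → 5.3). Not NE.
(The remaining 1 profile has a profitable deviation by the same check.)

The unique pure-strategy Nash equilibrium is (LRU, LFU).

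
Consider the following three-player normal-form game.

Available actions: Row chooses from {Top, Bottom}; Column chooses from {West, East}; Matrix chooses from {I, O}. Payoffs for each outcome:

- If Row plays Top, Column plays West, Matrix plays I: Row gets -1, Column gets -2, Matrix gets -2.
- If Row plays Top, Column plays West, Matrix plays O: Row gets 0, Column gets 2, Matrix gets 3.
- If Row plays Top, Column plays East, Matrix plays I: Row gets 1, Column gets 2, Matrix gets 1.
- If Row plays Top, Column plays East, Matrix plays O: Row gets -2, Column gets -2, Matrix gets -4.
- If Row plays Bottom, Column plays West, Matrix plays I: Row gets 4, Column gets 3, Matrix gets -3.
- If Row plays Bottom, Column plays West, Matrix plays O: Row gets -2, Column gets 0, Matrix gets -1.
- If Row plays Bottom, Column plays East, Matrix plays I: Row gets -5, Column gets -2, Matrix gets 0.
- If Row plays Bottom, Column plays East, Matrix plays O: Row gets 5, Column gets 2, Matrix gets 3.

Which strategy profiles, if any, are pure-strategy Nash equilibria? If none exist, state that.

The pure Nash equilibria are (Top, West, O); (Top, East, I); (Bottom, East, O).

(Top, West, I): Row can switch to Bottom (-1 → 4). Not NE.
(Top, West, O): Row gets 0, best alternative -2; Column gets 2, best alternative -2; Matrix gets 3, best alternative -2. No profitable deviation — NE.
(Top, East, I): Row gets 1, best alternative -5; Column gets 2, best alternative -2; Matrix gets 1, best alternative -4. No profitable deviation — NE.
(Top, East, O): Row can switch to Bottom (-2 → 5). Not NE.
(Bottom, West, I): Matrix can switch to O (-3 → -1). Not NE.
(Bottom, West, O): Row can switch to Top (-2 → 0). Not NE.
(Bottom, East, I): Row can switch to Top (-5 → 1). Not NE.
(Bottom, East, O): Row gets 5, best alternative -2; Column gets 2, best alternative 0; Matrix gets 3, best alternative 0. No profitable deviation — NE.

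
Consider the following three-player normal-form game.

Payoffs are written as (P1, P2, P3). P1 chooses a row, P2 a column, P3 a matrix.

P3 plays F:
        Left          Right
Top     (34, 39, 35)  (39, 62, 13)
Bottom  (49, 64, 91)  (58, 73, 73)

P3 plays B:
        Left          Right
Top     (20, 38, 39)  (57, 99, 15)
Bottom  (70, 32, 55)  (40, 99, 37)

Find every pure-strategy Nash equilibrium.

For each player, find the best response to each opponent profile; mutual best responses are the pure NE.
P1 against (Left, F): payoffs 34, 49 → best response Bottom.
P1 against (Left, B): payoffs 20, 70 → best response Bottom.
P1 against (Right, F): payoffs 39, 58 → best response Bottom.
P1 against (Right, B): payoffs 57, 40 → best response Top.
P2 against (Top, F): payoffs 39, 62 → best response Right.
P2 against (Top, B): payoffs 38, 99 → best response Right.
P2 against (Bottom, F): payoffs 64, 73 → best response Right.
P2 against (Bottom, B): payoffs 32, 99 → best response Right.
P3 against (Top, Left): payoffs 35, 39 → best response B.
P3 against (Top, Right): payoffs 13, 15 → best response B.
P3 against (Bottom, Left): payoffs 91, 55 → best response F.
P3 against (Bottom, Right): payoffs 73, 37 → best response F.
Mutual best responses: (Top, Right, B); (Bottom, Right, F).

Pure-strategy Nash equilibria: (Top, Right, B); (Bottom, Right, F)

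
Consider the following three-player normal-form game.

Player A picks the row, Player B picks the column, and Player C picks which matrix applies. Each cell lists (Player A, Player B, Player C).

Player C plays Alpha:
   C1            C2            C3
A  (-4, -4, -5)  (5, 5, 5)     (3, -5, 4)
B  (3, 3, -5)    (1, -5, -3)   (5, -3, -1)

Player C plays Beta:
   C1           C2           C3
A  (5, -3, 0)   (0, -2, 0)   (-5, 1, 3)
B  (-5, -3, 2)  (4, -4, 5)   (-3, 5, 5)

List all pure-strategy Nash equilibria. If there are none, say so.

Player A against (C1, Alpha): payoffs -4, 3 → best response B.
Player A against (C1, Beta): payoffs 5, -5 → best response A.
Player A against (C2, Alpha): payoffs 5, 1 → best response A.
Player A against (C2, Beta): payoffs 0, 4 → best response B.
Player A against (C3, Alpha): payoffs 3, 5 → best response B.
Player A against (C3, Beta): payoffs -5, -3 → best response B.
Player B against (A, Alpha): payoffs -4, 5, -5 → best response C2.
Player B against (A, Beta): payoffs -3, -2, 1 → best response C3.
Player B against (B, Alpha): payoffs 3, -5, -3 → best response C1.
Player B against (B, Beta): payoffs -3, -4, 5 → best response C3.
Player C against (A, C1): payoffs -5, 0 → best response Beta.
Player C against (A, C2): payoffs 5, 0 → best response Alpha.
Player C against (A, C3): payoffs 4, 3 → best response Alpha.
Player C against (B, C1): payoffs -5, 2 → best response Beta.
Player C against (B, C2): payoffs -3, 5 → best response Beta.
Player C against (B, C3): payoffs -1, 5 → best response Beta.
Mutual best responses: (A, C2, Alpha); (B, C3, Beta).

Pure-strategy Nash equilibria: (A, C2, Alpha) and (B, C3, Beta)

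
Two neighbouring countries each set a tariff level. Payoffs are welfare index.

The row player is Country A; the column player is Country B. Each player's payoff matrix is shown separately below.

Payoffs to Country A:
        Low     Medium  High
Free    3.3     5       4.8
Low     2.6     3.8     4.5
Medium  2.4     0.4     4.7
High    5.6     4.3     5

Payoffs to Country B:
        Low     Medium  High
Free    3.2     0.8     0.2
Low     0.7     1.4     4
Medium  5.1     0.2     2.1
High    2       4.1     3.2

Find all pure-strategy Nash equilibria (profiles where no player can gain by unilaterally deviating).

This game has no pure Nash equilibrium.

Mark each player's best response to every combination of opponents' strategies; a profile where every player is best-responding is a pure Nash equilibrium.
Country A against Low: payoffs 3.3, 2.6, 2.4, 5.6 → best response High.
Country A against Medium: payoffs 5, 3.8, 0.4, 4.3 → best response Free.
Country A against High: payoffs 4.8, 4.5, 4.7, 5 → best response High.
Country B against Free: payoffs 3.2, 0.8, 0.2 → best response Low.
Country B against Low: payoffs 0.7, 1.4, 4 → best response High.
Country B against Medium: payoffs 5.1, 0.2, 2.1 → best response Low.
Country B against High: payoffs 2, 4.1, 3.2 → best response Medium.
No profile is a mutual best response for all players.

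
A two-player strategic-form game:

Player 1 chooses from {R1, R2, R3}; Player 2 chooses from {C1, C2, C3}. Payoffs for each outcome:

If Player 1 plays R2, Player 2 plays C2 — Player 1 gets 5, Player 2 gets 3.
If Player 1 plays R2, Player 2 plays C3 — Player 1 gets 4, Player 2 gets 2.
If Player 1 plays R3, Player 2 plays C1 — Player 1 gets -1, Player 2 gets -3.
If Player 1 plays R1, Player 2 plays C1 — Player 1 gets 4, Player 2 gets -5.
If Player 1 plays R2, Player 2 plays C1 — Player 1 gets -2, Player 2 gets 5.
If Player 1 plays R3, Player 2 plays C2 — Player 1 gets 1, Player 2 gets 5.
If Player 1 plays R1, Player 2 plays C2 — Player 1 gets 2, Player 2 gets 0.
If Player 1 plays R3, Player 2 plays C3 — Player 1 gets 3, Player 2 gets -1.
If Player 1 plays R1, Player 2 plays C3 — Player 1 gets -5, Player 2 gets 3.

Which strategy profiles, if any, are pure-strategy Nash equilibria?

none

Player 1 against C1: payoffs 4, -2, -1 → best response R1.
Player 1 against C2: payoffs 2, 5, 1 → best response R2.
Player 1 against C3: payoffs -5, 4, 3 → best response R2.
Player 2 against R1: payoffs -5, 0, 3 → best response C3.
Player 2 against R2: payoffs 5, 3, 2 → best response C1.
Player 2 against R3: payoffs -3, 5, -1 → best response C2.
No profile is a mutual best response for all players.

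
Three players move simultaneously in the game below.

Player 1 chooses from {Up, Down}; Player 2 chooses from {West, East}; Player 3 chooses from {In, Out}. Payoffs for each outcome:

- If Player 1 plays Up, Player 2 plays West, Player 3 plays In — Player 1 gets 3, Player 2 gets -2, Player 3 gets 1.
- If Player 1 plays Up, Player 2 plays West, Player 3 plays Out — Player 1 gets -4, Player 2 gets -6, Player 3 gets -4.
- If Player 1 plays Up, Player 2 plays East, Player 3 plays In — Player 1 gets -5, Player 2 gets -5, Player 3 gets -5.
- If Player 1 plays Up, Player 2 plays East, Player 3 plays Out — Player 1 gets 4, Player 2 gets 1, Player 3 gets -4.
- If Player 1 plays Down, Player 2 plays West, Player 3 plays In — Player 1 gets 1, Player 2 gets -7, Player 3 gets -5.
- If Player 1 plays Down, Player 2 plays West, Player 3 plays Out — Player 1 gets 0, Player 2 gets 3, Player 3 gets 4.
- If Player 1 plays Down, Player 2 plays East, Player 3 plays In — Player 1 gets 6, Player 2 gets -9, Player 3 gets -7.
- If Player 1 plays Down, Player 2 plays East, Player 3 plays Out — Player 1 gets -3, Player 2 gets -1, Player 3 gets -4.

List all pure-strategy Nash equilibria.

(Up, West, In): Player 1 gets 3, best alternative 1; Player 2 gets -2, best alternative -5; Player 3 gets 1, best alternative -4. No profitable deviation — NE.
(Up, West, Out): Player 1 can switch to Down (-4 → 0). Not NE.
(Up, East, In): Player 1 can switch to Down (-5 → 6). Not NE.
(Up, East, Out): Player 1 gets 4, best alternative -3; Player 2 gets 1, best alternative -6; Player 3 gets -4, best alternative -5. No profitable deviation — NE.
(Down, West, In): Player 1 can switch to Up (1 → 3). Not NE.
(Down, West, Out): Player 1 gets 0, best alternative -4; Player 2 gets 3, best alternative -1; Player 3 gets 4, best alternative -5. No profitable deviation — NE.
(Down, East, In): Player 2 can switch to West (-9 → -7). Not NE.
(Down, East, Out): Player 1 can switch to Up (-3 → 4). Not NE.

Pure-strategy Nash equilibria: (Up, West, In); (Up, East, Out); (Down, West, Out)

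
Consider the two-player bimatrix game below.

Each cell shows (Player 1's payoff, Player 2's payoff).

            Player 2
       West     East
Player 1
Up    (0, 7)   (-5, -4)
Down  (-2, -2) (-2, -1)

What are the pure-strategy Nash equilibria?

The pure Nash equilibria are (Up, West), (Down, East).

Mark each player's best response to every combination of opponents' strategies; a profile where every player is best-responding is a pure Nash equilibrium.
Player 1 against West: payoffs 0, -2 → best response Up.
Player 1 against East: payoffs -5, -2 → best response Down.
Player 2 against Up: payoffs 7, -4 → best response West.
Player 2 against Down: payoffs -2, -1 → best response East.
Mutual best responses: (Up, West); (Down, East).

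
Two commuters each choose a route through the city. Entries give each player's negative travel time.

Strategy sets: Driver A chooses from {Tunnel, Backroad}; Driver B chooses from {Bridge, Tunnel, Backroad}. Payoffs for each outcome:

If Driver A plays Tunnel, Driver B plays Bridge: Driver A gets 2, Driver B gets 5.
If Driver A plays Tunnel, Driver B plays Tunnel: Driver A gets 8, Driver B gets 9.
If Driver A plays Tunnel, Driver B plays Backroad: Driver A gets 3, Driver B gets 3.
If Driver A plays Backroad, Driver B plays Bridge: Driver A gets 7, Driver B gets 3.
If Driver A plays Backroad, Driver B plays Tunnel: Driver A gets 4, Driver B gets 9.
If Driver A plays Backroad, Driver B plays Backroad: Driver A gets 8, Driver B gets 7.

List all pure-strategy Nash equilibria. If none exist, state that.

Driver A against Bridge: payoffs 2, 7 → best response Backroad.
Driver A against Tunnel: payoffs 8, 4 → best response Tunnel.
Driver A against Backroad: payoffs 3, 8 → best response Backroad.
Driver B against Tunnel: payoffs 5, 9, 3 → best response Tunnel.
Driver B against Backroad: payoffs 3, 9, 7 → best response Tunnel.
Mutual best responses: (Tunnel, Tunnel).

The unique pure-strategy Nash equilibrium is (Tunnel, Tunnel).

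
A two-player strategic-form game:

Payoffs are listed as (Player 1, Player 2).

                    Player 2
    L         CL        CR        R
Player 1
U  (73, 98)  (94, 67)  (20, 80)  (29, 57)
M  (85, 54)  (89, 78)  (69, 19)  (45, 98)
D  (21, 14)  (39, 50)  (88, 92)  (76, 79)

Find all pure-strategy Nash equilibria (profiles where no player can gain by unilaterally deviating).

(U, L): Player 1 can switch to M (73 → 85). Not NE.
(U, CL): Player 2 can switch to L (67 → 98). Not NE.
(U, CR): Player 1 can switch to M (20 → 69). Not NE.
(U, R): Player 1 can switch to M (29 → 45). Not NE.
(M, L): Player 2 can switch to CL (54 → 78). Not NE.
(M, CL): Player 1 can switch to U (89 → 94). Not NE.
(D, CR): Player 1 gets 88, best alternative 69; Player 2 gets 92, best alternative 79. No profitable deviation — NE.
(The remaining 5 profiles each have a profitable deviation by the same check.)

(D, CR)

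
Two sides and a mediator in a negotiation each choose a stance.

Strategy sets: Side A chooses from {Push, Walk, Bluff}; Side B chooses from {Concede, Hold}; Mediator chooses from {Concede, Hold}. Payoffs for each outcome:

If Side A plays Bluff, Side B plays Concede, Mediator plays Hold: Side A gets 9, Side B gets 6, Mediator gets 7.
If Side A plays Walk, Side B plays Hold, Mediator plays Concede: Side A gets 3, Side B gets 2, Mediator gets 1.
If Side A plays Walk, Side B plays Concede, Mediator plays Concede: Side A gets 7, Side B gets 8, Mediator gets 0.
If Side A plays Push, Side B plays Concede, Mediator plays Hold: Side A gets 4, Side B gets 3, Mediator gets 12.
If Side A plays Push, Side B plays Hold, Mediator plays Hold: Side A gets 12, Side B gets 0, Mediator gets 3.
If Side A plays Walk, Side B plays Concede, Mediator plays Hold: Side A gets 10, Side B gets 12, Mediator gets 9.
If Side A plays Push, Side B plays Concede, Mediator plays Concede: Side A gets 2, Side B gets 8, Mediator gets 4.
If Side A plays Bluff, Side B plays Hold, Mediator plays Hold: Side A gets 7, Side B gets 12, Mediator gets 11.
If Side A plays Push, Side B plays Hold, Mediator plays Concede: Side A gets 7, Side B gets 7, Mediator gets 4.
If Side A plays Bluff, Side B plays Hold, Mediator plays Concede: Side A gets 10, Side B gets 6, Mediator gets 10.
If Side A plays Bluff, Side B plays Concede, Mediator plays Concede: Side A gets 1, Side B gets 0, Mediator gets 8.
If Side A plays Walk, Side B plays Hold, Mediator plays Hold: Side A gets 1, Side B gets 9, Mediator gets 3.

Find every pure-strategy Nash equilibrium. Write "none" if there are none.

The unique pure-strategy Nash equilibrium is (Walk, Concede, Hold).

Check each profile: it is a Nash equilibrium iff no player can strictly gain by switching unilaterally.
(Push, Concede, Concede): Side A can switch to Walk (2 → 7). Not NE.
(Push, Concede, Hold): Side A can switch to Walk (4 → 10). Not NE.
(Push, Hold, Concede): Side A can switch to Bluff (7 → 10). Not NE.
(Push, Hold, Hold): Side B can switch to Concede (0 → 3). Not NE.
(Walk, Concede, Concede): Mediator can switch to Hold (0 → 9). Not NE.
(Walk, Concede, Hold): Side A gets 10, best alternative 9; Side B gets 12, best alternative 9; Mediator gets 9, best alternative 0. No profitable deviation — NE.
(Walk, Hold, Concede): Side A can switch to Push (3 → 7). Not NE.
(The remaining 5 profiles each have a profitable deviation by the same check.)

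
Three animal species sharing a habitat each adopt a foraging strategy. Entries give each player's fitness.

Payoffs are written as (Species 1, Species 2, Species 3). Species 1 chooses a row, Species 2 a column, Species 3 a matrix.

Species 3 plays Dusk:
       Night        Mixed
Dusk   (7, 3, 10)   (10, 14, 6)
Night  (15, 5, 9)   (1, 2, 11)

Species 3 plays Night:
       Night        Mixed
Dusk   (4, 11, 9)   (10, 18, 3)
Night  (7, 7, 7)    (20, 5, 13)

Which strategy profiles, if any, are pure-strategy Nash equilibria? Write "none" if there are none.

Pure-strategy Nash equilibria: (Dusk, Mixed, Dusk), (Night, Night, Dusk)

Mark each player's best response to every combination of opponents' strategies; a profile where every player is best-responding is a pure Nash equilibrium.
Species 1 against (Night, Dusk): payoffs 7, 15 → best response Night.
Species 1 against (Night, Night): payoffs 4, 7 → best response Night.
Species 1 against (Mixed, Dusk): payoffs 10, 1 → best response Dusk.
Species 1 against (Mixed, Night): payoffs 10, 20 → best response Night.
Species 2 against (Dusk, Dusk): payoffs 3, 14 → best response Mixed.
Species 2 against (Dusk, Night): payoffs 11, 18 → best response Mixed.
Species 2 against (Night, Dusk): payoffs 5, 2 → best response Night.
Species 2 against (Night, Night): payoffs 7, 5 → best response Night.
Species 3 against (Dusk, Night): payoffs 10, 9 → best response Dusk.
Species 3 against (Dusk, Mixed): payoffs 6, 3 → best response Dusk.
Species 3 against (Night, Night): payoffs 9, 7 → best response Dusk.
Species 3 against (Night, Mixed): payoffs 11, 13 → best response Night.
Mutual best responses: (Dusk, Mixed, Dusk); (Night, Night, Dusk).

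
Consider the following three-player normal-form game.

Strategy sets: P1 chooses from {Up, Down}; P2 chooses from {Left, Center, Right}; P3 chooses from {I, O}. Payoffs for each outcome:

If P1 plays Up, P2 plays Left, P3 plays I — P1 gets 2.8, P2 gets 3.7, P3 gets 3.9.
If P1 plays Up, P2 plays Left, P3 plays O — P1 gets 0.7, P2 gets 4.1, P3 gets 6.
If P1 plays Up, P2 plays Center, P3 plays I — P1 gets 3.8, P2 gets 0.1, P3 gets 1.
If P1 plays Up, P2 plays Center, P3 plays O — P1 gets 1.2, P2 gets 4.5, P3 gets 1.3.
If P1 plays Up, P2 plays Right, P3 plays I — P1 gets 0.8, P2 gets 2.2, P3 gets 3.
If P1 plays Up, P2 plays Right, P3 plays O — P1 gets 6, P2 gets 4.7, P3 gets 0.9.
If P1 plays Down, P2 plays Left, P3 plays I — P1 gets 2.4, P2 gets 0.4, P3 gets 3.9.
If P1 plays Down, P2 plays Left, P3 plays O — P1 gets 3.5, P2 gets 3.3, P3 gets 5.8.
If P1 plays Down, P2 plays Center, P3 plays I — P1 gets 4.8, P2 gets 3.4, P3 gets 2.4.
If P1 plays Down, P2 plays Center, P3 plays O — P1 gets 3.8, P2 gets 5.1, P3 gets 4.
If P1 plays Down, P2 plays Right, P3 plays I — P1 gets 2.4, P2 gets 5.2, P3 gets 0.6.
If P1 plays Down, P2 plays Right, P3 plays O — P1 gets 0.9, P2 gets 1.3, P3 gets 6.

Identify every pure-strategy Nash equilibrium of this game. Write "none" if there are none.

Pure NE: (Down, Center, O)

(Up, Left, I): P3 can switch to O (3.9 → 6). Not NE.
(Up, Left, O): P1 can switch to Down (0.7 → 3.5). Not NE.
(Up, Center, I): P1 can switch to Down (3.8 → 4.8). Not NE.
(Up, Center, O): P1 can switch to Down (1.2 → 3.8). Not NE.
(Up, Right, I): P1 can switch to Down (0.8 → 2.4). Not NE.
(Up, Right, O): P3 can switch to I (0.9 → 3). Not NE.
(Down, Center, O): P1 gets 3.8, best alternative 1.2; P2 gets 5.1, best alternative 3.3; P3 gets 4, best alternative 2.4. No profitable deviation — NE.
(The remaining 5 profiles each have a profitable deviation by the same check.)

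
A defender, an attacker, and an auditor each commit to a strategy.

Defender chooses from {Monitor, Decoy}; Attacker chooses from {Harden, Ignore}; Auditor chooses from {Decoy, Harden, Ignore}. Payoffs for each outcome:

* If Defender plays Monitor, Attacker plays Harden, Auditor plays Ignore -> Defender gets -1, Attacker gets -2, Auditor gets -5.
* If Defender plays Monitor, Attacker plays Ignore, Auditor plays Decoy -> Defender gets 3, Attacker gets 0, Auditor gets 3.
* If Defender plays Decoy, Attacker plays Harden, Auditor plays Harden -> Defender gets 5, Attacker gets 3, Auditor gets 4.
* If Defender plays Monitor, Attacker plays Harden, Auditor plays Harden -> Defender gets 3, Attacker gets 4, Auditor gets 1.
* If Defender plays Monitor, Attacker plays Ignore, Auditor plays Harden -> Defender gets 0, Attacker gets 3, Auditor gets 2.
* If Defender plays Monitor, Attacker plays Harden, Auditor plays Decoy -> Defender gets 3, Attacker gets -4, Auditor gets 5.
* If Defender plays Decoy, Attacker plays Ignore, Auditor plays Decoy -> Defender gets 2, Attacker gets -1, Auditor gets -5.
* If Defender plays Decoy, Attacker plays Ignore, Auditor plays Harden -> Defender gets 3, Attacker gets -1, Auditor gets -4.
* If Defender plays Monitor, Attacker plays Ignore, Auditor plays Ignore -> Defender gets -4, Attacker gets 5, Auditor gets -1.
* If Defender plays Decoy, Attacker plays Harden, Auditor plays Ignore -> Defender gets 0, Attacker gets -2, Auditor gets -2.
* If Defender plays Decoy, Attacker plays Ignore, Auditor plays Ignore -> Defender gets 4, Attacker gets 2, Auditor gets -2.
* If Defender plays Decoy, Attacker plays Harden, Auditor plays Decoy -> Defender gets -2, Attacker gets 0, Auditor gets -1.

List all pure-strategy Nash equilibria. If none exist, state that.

(Monitor, Harden, Decoy): Attacker can switch to Ignore (-4 → 0). Not NE.
(Monitor, Harden, Harden): Defender can switch to Decoy (3 → 5). Not NE.
(Monitor, Harden, Ignore): Defender can switch to Decoy (-1 → 0). Not NE.
(Monitor, Ignore, Decoy): Defender gets 3, best alternative 2; Attacker gets 0, best alternative -4; Auditor gets 3, best alternative 2. No profitable deviation — NE.
(Monitor, Ignore, Harden): Defender can switch to Decoy (0 → 3). Not NE.
(Monitor, Ignore, Ignore): Defender can switch to Decoy (-4 → 4). Not NE.
(Decoy, Harden, Decoy): Defender can switch to Monitor (-2 → 3). Not NE.
(Decoy, Harden, Harden): Defender gets 5, best alternative 3; Attacker gets 3, best alternative -1; Auditor gets 4, best alternative -1. No profitable deviation — NE.
(Decoy, Harden, Ignore): Attacker can switch to Ignore (-2 → 2). Not NE.
(Decoy, Ignore, Decoy): Defender can switch to Monitor (2 → 3). Not NE.
(Decoy, Ignore, Harden): Attacker can switch to Harden (-1 → 3). Not NE.
(Decoy, Ignore, Ignore): Defender gets 4, best alternative -4; Attacker gets 2, best alternative -2; Auditor gets -2, best alternative -4. No profitable deviation — NE.

The pure Nash equilibria are (Monitor, Ignore, Decoy), (Decoy, Harden, Harden), (Decoy, Ignore, Ignore).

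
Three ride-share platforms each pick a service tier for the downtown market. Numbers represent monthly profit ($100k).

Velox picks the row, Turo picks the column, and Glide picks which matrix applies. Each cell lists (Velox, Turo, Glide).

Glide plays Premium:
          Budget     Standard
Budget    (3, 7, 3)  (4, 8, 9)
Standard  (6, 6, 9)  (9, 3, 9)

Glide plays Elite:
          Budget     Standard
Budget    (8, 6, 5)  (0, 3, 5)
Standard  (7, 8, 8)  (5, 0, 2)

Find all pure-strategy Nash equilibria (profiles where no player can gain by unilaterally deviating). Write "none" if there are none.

Velox against (Budget, Premium): payoffs 3, 6 → best response Standard.
Velox against (Budget, Elite): payoffs 8, 7 → best response Budget.
Velox against (Standard, Premium): payoffs 4, 9 → best response Standard.
Velox against (Standard, Elite): payoffs 0, 5 → best response Standard.
Turo against (Budget, Premium): payoffs 7, 8 → best response Standard.
Turo against (Budget, Elite): payoffs 6, 3 → best response Budget.
Turo against (Standard, Premium): payoffs 6, 3 → best response Budget.
Turo against (Standard, Elite): payoffs 8, 0 → best response Budget.
Glide against (Budget, Budget): payoffs 3, 5 → best response Elite.
Glide against (Budget, Standard): payoffs 9, 5 → best response Premium.
Glide against (Standard, Budget): payoffs 9, 8 → best response Premium.
Glide against (Standard, Standard): payoffs 9, 2 → best response Premium.
Mutual best responses: (Budget, Budget, Elite); (Standard, Budget, Premium).

The pure Nash equilibria are (Budget, Budget, Elite); (Standard, Budget, Premium).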